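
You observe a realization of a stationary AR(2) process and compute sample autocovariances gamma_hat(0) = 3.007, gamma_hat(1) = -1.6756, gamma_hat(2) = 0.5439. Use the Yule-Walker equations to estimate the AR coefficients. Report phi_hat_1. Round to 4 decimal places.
\hat\phi_{1} = -0.6620

The Yule-Walker equations for an AR(p) process read, in matrix form,
  Gamma_p phi = r_p,   with   (Gamma_p)_{ij} = gamma(|i - j|),
                       (r_p)_i = gamma(i),   i,j = 1..p.
Substitute the sample gammas (Toeplitz matrix and right-hand side of size 2):
  Gamma_p = [[3.007, -1.6756], [-1.6756, 3.007]]
  r_p     = [-1.6756, 0.5439]
Written out:
  3.007 phi_1 - 1.6756 phi_2 = -1.6756
  -1.6756 phi_1 + 3.007 phi_2 = 0.5439
Solve by Cramer's rule:
  det = gamma(0)^2 - gamma(1)^2 = (3.007)^2 - (-1.6756)^2 = 9.042049 - 2.80763536 = 6.23441364
  phi_hat_1 = [gamma(1) gamma(0) - gamma(1) gamma(2)] / det = [(-1.6756)(3.007) - (-1.6756)(0.5439)] / 6.23441364 = -4.12717036 / 6.23441364 = -0.662
  phi_hat_2 = [gamma(0) gamma(2) - gamma(1)^2] / det = [(3.007)(0.5439) - (-1.6756)^2] / 6.23441364 = -1.17212806 / 6.23441364 = -0.188
So phi_hat = [-0.6620, -0.1880].
Therefore phi_hat_1 = -0.6620.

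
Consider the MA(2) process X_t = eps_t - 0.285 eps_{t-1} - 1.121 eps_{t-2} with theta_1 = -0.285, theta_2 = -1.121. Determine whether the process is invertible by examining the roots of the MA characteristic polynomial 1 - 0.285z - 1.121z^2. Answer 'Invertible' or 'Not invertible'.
\text{Not invertible}

The MA(q) characteristic polynomial is P(z) = 1 - 0.285z - 1.121z^2.
Invertibility requires all roots to lie outside the unit circle, i.e. |z| > 1 for every root.
Set 1 + (-0.285) z + (-1.121) z^2 = 0, i.e. a z^2 + b z + c = 0 with a = -1.121, b = -0.285, c = 1.
Discriminant D = b^2 - 4ac = (-0.285)^2 - 4*(-1.121)*1 = 0.081225 - (-4.484) = 4.565225.
D >= 0, so the roots are real: z = (-b +/- sqrt(D)) / (2a) = (0.285 +/- 2.136639) / (-2.242).
  z_1 = (0.285 + 2.136639) / (-2.242) = -1.0801,   |z_1| = 1.0801.
  z_2 = (0.285 - 2.136639) / (-2.242) = 0.8259,   |z_2| = 0.8259.
Moduli of all roots: 1.0801, 0.8259.
All moduli strictly greater than 1? No.
Verdict: Not invertible.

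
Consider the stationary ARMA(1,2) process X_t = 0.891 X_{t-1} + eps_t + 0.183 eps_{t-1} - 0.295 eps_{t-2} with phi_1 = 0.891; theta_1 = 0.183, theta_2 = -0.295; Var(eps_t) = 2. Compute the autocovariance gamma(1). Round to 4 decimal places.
\gamma(1) = 7.3579

Multiply the model equation by X_{t-k} and take expectations. With theta_0 = psi_0 = 1 and psi_j the MA(infinity) weights, this gives
  gamma(k) - sum_i phi_i gamma(k-i) = c_k,
  c_k = sigma^2 * sum_{j=k..q} theta_j psi_{j-k}   (c_k = 0 for k > q),
using gamma(-m) = gamma(m).
psi-weights needed (psi_j = theta_j + sum_i phi_i psi_{j-i}):
  psi_1 = theta_1 + phi_1 = 0.183 + (0.891) = 1.074
  psi_2 = theta_2 + phi_1 psi_1 = -0.295 + (0.891)(1.074) = 0.661934
Right-hand sides:
  c_0 = sigma^2 (1 + theta_1 psi_1 + theta_2 psi_2) = 2 * (1 + (0.183)(1.074) + (-0.295)(0.661934)) = 2 * 1.001271 = 2.002543
  c_1 = sigma^2 (theta_1 + theta_2 psi_1) = 2 * (0.183 + (-0.295)(1.074)) = -0.26766
  c_2 = sigma^2 theta_2 = 2 * (-0.295) = -0.59
Equations for k = 0 and k = 1 (AR order 1):
  gamma(0) = phi_1 gamma(1) + c_0
  gamma(1) = phi_1 gamma(0) + c_1
Substituting the second into the first: gamma(0) (1 - phi_1^2) = c_0 + phi_1 c_1, so
  gamma(0) = (c_0 + phi_1 c_1) / (1 - phi_1^2) = (2.002543 + (0.891)(-0.26766)) / (1 - (0.891)^2) = 1.764058 / 0.206119 = 8.558444.
  gamma(1) = phi_1 gamma(0) + c_1 = (0.891)(8.558444) + (-0.26766) = 7.357913.
Therefore gamma(1) = 7.3579 (to 4 decimal places).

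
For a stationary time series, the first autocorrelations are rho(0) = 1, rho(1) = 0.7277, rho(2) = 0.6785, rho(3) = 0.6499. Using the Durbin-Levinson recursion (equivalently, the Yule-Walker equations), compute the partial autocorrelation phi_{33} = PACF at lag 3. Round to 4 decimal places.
\phi_{33} = 0.1939

The PACF at lag k is phi_{kk}, the last component of the solution
to the Yule-Walker system G_k phi = r_k where
  (G_k)_{ij} = rho(|i - j|), (r_k)_i = rho(i), i,j = 1..k.
Equivalently, Durbin-Levinson gives phi_{kk} iteratively:
  phi_{11} = rho(1)
  phi_{kk} = [rho(k) - sum_{j=1..k-1} phi_{k-1,j} rho(k-j)]
            / [1 - sum_{j=1..k-1} phi_{k-1,j} rho(j)],
  phi_{k,j} = phi_{k-1,j} - phi_{kk} phi_{k-1,k-j},  j = 1..k-1.
Step k = 1:
  phi_11 = rho(1) = 0.7277.
Step k = 2:
  phi_22 = [rho(2) - phi_11 rho(1)] / [1 - phi_11 rho(1)] = [0.6785 - (0.7277)(0.7277)] / [1 - (0.7277)(0.7277)]
         = 0.14895271 / 0.47045271 = 0.316616.
  Update: phi_21 = phi_11 - phi_22 phi_11 = 0.7277 - (0.316616)(0.7277) = 0.497299.
Step k = 3:
  phi_33 = [rho(3) - phi_21 rho(2) - phi_22 rho(1)] / [1 - phi_21 rho(1) - phi_22 rho(2)]
    numerator   = 0.6499 - (0.497299)(0.6785) - (0.316616)(0.7277) = 0.08208155
    denominator = 1 - (0.497299)(0.7277) - (0.316616)(0.6785) = 0.42329194
  phi_33 = 0.08208155 / 0.42329194 = 0.1939.
Therefore phi_{33} = 0.1939.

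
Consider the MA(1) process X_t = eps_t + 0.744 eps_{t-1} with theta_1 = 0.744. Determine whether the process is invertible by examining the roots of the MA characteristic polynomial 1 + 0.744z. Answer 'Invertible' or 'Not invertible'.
\text{Invertible}

The MA(q) characteristic polynomial is P(z) = 1 + 0.744z.
Invertibility requires all roots to lie outside the unit circle, i.e. |z| > 1 for every root.
This is linear in z: 1 + (0.744) z = 0  =>  z = -1/(0.744) = -1.344086,  |z| = 1.344086.
Moduli of all roots: 1.3441.
All moduli strictly greater than 1? Yes.
Verdict: Invertible.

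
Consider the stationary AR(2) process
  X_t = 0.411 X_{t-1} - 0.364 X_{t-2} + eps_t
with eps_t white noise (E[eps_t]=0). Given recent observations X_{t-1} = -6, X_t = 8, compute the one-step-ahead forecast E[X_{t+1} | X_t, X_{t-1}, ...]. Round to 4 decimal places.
E[X_{t+1} \mid \mathcal F_t] = 5.4720

For an AR(p) model X_t = c + sum_i phi_i X_{t-i} + eps_t, the
one-step-ahead conditional mean is
  E[X_{t+1} | X_t, ...] = c + sum_i phi_i X_{t+1-i}.
Substitute known values:
  E[X_{t+1} | ...] = (0.411) * (8) + (-0.364) * (-6)
                   = 5.4720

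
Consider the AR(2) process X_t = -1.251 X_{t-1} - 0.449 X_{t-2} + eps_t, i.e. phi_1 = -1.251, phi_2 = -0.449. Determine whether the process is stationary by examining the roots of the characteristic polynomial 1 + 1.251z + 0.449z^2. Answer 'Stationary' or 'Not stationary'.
\text{Stationary}

The AR(p) characteristic polynomial is P(z) = 1 + 1.251z + 0.449z^2.
Stationarity requires all roots to lie outside the unit circle, i.e. |z| > 1 for every root.
Set 1 + (1.251) z + (0.449) z^2 = 0, i.e. a z^2 + b z + c = 0 with a = 0.449, b = 1.251, c = 1.
Discriminant D = b^2 - 4ac = (1.251)^2 - 4*(0.449)*1 = 1.565001 - (1.796) = -0.230999.
D < 0, so the roots are the complex-conjugate pair z = (-b +/- i sqrt(-D)) / (2a) = -1.3931 +/- 0.5352i.
For a conjugate pair |z|^2 = z * conj(z) = (product of roots) = c/a = 1/(0.449) = 2.227171, so |z| = sqrt(2.227171) = 1.4924 for both roots.
Moduli of all roots: 1.4924, 1.4924.
All moduli strictly greater than 1? Yes.
Verdict: Stationary.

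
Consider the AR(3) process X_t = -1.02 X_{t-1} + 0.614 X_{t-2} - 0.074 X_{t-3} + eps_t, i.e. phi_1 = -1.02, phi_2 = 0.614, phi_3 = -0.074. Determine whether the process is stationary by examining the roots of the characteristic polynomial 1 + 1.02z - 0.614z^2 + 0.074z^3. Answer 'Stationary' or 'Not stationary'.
\text{Not stationary}

The AR(p) characteristic polynomial is P(z) = 1 + 1.02z - 0.614z^2 + 0.074z^3.
Stationarity requires all roots to lie outside the unit circle, i.e. |z| > 1 for every root.
Degree 3: look for a simple real root z0 first, then factor out (1 - z/z0) and solve the remaining quadratic.
Testing z0 = 5: P(5) = 1 + (1.02)(5) + (-0.614)(5)^2 + (0.074)(5)^3
  = 1 + (5.1) + (-15.35) + (9.25) = 0.  So z_0 = 5 is a root, |z_0| = 5.
Divide out the factor (1 - 0.2 z) = (1 - z/z0) (since 1/z0 = 0.2):
  P(z) = (1 - 0.2 z)(1 + (1.22) z + (-0.37) z^2)
  [check: z-coef 1.22 - (0.2) = 1.02; z^2-coef -0.37 - (0.2)(1.22) = -0.614; z^3-coef -(0.2)(-0.37) = 0.074.]
Remaining roots from the quadratic factor 1 + (1.22) z + (-0.37) z^2:
  Set 1 + (1.22) z + (-0.37) z^2 = 0, i.e. a z^2 + b z + c = 0 with a = -0.37, b = 1.22, c = 1.
  Discriminant D = b^2 - 4ac = (1.22)^2 - 4*(-0.37)*1 = 1.4884 - (-1.48) = 2.9684.
  D >= 0, so the roots are real: z = (-b +/- sqrt(D)) / (2a) = (-1.22 +/- 1.722905) / (-0.74).
    z_1 = (-1.22 + 1.722905) / (-0.74) = -0.6796,   |z_1| = 0.6796.
    z_2 = (-1.22 - 1.722905) / (-0.74) = 3.9769,   |z_2| = 3.9769.
Moduli of all roots: 5.0000, 0.6796, 3.9769.
All moduli strictly greater than 1? No.
Verdict: Not stationary.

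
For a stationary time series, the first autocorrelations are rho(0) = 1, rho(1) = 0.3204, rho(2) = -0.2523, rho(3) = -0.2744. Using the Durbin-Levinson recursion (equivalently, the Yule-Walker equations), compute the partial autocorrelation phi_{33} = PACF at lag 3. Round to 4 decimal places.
\phi_{33} = -0.0460

The PACF at lag k is phi_{kk}, the last component of the solution
to the Yule-Walker system G_k phi = r_k where
  (G_k)_{ij} = rho(|i - j|), (r_k)_i = rho(i), i,j = 1..k.
Equivalently, Durbin-Levinson gives phi_{kk} iteratively:
  phi_{11} = rho(1)
  phi_{kk} = [rho(k) - sum_{j=1..k-1} phi_{k-1,j} rho(k-j)]
            / [1 - sum_{j=1..k-1} phi_{k-1,j} rho(j)],
  phi_{k,j} = phi_{k-1,j} - phi_{kk} phi_{k-1,k-j},  j = 1..k-1.
Step k = 1:
  phi_11 = rho(1) = 0.3204.
Step k = 2:
  phi_22 = [rho(2) - phi_11 rho(1)] / [1 - phi_11 rho(1)] = [-0.2523 - (0.3204)(0.3204)] / [1 - (0.3204)(0.3204)]
         = -0.35495616 / 0.89734384 = -0.395563.
  Update: phi_21 = phi_11 - phi_22 phi_11 = 0.3204 - (-0.395563)(0.3204) = 0.447138.
Step k = 3:
  phi_33 = [rho(3) - phi_21 rho(2) - phi_22 rho(1)] / [1 - phi_21 rho(1) - phi_22 rho(2)]
    numerator   = -0.2744 - (0.447138)(-0.2523) - (-0.395563)(0.3204) = -0.03484854
    denominator = 1 - (0.447138)(0.3204) - (-0.395563)(-0.2523) = 0.75693626
  phi_33 = -0.03484854 / 0.75693626 = -0.046.
Therefore phi_{33} = -0.0460.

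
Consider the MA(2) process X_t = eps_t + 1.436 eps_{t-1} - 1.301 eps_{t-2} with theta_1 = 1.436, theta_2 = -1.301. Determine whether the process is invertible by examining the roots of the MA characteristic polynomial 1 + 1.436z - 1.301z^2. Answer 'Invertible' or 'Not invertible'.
\text{Not invertible}

The MA(q) characteristic polynomial is P(z) = 1 + 1.436z - 1.301z^2.
Invertibility requires all roots to lie outside the unit circle, i.e. |z| > 1 for every root.
Set 1 + (1.436) z + (-1.301) z^2 = 0, i.e. a z^2 + b z + c = 0 with a = -1.301, b = 1.436, c = 1.
Discriminant D = b^2 - 4ac = (1.436)^2 - 4*(-1.301)*1 = 2.062096 - (-5.204) = 7.266096.
D >= 0, so the roots are real: z = (-b +/- sqrt(D)) / (2a) = (-1.436 +/- 2.69557) / (-2.602).
  z_1 = (-1.436 + 2.69557) / (-2.602) = -0.4841,   |z_1| = 0.4841.
  z_2 = (-1.436 - 2.69557) / (-2.602) = 1.5878,   |z_2| = 1.5878.
Moduli of all roots: 0.4841, 1.5878.
All moduli strictly greater than 1? No.
Verdict: Not invertible.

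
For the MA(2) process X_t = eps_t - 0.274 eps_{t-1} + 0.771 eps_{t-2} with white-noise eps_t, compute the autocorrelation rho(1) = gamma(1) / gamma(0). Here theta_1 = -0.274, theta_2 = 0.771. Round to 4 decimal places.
\rho(1) = -0.2907

For an MA(q) process with theta_0 = 1, the autocovariance is
  gamma(k) = sigma^2 * sum_{i=0..q-k} theta_i * theta_{i+k},
and rho(k) = gamma(k) / gamma(0). Sigma^2 cancels.
  numerator   = (1)*(-0.274) + (-0.274)*(0.771) = -0.485254.
  denominator = (1)^2 + (-0.274)^2 + (0.771)^2 = 1.669517.
  rho(1) = -0.485254 / 1.669517 = -0.2907.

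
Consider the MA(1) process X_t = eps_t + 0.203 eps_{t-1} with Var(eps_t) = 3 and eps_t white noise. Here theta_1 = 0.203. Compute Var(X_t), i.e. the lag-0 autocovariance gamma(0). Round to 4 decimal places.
\gamma(0) = 3.1236

For an MA(q) process X_t = eps_t + sum_i theta_i eps_{t-i} with
Var(eps_t) = sigma^2, the variance is
  gamma(0) = sigma^2 * (1 + sum_i theta_i^2).
  sum_i theta_i^2 = (0.203)^2 = 0.041209.
  gamma(0) = 3 * (1 + 0.041209) = 3 * 1.041209 = 3.123627, which rounds to 3.1236.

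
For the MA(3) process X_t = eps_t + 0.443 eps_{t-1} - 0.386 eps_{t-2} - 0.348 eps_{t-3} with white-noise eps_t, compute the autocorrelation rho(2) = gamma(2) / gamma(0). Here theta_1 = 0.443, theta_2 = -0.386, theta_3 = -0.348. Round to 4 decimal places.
\rho(2) = -0.3684

For an MA(q) process with theta_0 = 1, the autocovariance is
  gamma(k) = sigma^2 * sum_{i=0..q-k} theta_i * theta_{i+k},
and rho(k) = gamma(k) / gamma(0). Sigma^2 cancels.
  numerator   = (1)*(-0.386) + (0.443)*(-0.348) = -0.540164.
  denominator = (1)^2 + (0.443)^2 + (-0.386)^2 + (-0.348)^2 = 1.466349.
  rho(2) = -0.540164 / 1.466349 = -0.3684.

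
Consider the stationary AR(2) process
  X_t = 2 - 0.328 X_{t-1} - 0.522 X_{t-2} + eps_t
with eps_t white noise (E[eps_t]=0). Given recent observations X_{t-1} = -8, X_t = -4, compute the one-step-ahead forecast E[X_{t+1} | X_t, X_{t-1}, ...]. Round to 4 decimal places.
E[X_{t+1} \mid \mathcal F_t] = 7.4880

For an AR(p) model X_t = c + sum_i phi_i X_{t-i} + eps_t, the
one-step-ahead conditional mean is
  E[X_{t+1} | X_t, ...] = c + sum_i phi_i X_{t+1-i}.
Substitute known values:
  E[X_{t+1} | ...] = 2 + (-0.328) * (-4) + (-0.522) * (-8)
                   = 7.4880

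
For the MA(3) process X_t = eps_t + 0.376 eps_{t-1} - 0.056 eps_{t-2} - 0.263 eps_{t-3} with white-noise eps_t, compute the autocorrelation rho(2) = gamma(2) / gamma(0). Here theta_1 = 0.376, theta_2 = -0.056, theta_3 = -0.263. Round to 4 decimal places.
\rho(2) = -0.1276

For an MA(q) process with theta_0 = 1, the autocovariance is
  gamma(k) = sigma^2 * sum_{i=0..q-k} theta_i * theta_{i+k},
and rho(k) = gamma(k) / gamma(0). Sigma^2 cancels.
  numerator   = (1)*(-0.056) + (0.376)*(-0.263) = -0.154888.
  denominator = (1)^2 + (0.376)^2 + (-0.056)^2 + (-0.263)^2 = 1.213681.
  rho(2) = -0.154888 / 1.213681 = -0.1276.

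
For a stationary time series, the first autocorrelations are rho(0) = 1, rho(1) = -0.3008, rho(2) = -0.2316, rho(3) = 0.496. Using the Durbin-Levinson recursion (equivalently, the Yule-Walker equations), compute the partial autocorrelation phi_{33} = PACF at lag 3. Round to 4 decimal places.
\phi_{33} = 0.3710

The PACF at lag k is phi_{kk}, the last component of the solution
to the Yule-Walker system G_k phi = r_k where
  (G_k)_{ij} = rho(|i - j|), (r_k)_i = rho(i), i,j = 1..k.
Equivalently, Durbin-Levinson gives phi_{kk} iteratively:
  phi_{11} = rho(1)
  phi_{kk} = [rho(k) - sum_{j=1..k-1} phi_{k-1,j} rho(k-j)]
            / [1 - sum_{j=1..k-1} phi_{k-1,j} rho(j)],
  phi_{k,j} = phi_{k-1,j} - phi_{kk} phi_{k-1,k-j},  j = 1..k-1.
Step k = 1:
  phi_11 = rho(1) = -0.3008.
Step k = 2:
  phi_22 = [rho(2) - phi_11 rho(1)] / [1 - phi_11 rho(1)] = [-0.2316 - (-0.3008)(-0.3008)] / [1 - (-0.3008)(-0.3008)]
         = -0.32208064 / 0.90951936 = -0.354122.
  Update: phi_21 = phi_11 - phi_22 phi_11 = -0.3008 - (-0.354122)(-0.3008) = -0.40732.
Step k = 3:
  phi_33 = [rho(3) - phi_21 rho(2) - phi_22 rho(1)] / [1 - phi_21 rho(1) - phi_22 rho(2)]
    numerator   = 0.496 - (-0.40732)(-0.2316) - (-0.354122)(-0.3008) = 0.29514489
    denominator = 1 - (-0.40732)(-0.3008) - (-0.354122)(-0.2316) = 0.79546358
  phi_33 = 0.29514489 / 0.79546358 = 0.371.
Therefore phi_{33} = 0.3710.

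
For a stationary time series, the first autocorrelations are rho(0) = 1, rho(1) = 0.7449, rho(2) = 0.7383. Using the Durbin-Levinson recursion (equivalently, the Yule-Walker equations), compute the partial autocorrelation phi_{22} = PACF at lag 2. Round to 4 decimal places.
\phi_{22} = 0.4121

The PACF at lag k is phi_{kk}, the last component of the solution
to the Yule-Walker system G_k phi = r_k where
  (G_k)_{ij} = rho(|i - j|), (r_k)_i = rho(i), i,j = 1..k.
Equivalently, Durbin-Levinson gives phi_{kk} iteratively:
  phi_{11} = rho(1)
  phi_{kk} = [rho(k) - sum_{j=1..k-1} phi_{k-1,j} rho(k-j)]
            / [1 - sum_{j=1..k-1} phi_{k-1,j} rho(j)],
  phi_{k,j} = phi_{k-1,j} - phi_{kk} phi_{k-1,k-j},  j = 1..k-1.
Step k = 1:
  phi_11 = rho(1) = 0.7449.
Step k = 2:
  phi_22 = [rho(2) - phi_11 rho(1)] / [1 - phi_11 rho(1)] = [0.7383 - (0.7449)(0.7449)] / [1 - (0.7449)(0.7449)]
         = 0.18342399 / 0.44512399 = 0.4121.
Therefore phi_{22} = 0.4121.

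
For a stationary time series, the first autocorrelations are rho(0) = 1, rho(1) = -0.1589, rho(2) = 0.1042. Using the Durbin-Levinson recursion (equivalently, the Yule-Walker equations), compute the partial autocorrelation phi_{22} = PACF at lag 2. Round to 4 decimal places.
\phi_{22} = 0.0810

The PACF at lag k is phi_{kk}, the last component of the solution
to the Yule-Walker system G_k phi = r_k where
  (G_k)_{ij} = rho(|i - j|), (r_k)_i = rho(i), i,j = 1..k.
Equivalently, Durbin-Levinson gives phi_{kk} iteratively:
  phi_{11} = rho(1)
  phi_{kk} = [rho(k) - sum_{j=1..k-1} phi_{k-1,j} rho(k-j)]
            / [1 - sum_{j=1..k-1} phi_{k-1,j} rho(j)],
  phi_{k,j} = phi_{k-1,j} - phi_{kk} phi_{k-1,k-j},  j = 1..k-1.
Step k = 1:
  phi_11 = rho(1) = -0.1589.
Step k = 2:
  phi_22 = [rho(2) - phi_11 rho(1)] / [1 - phi_11 rho(1)] = [0.1042 - (-0.1589)(-0.1589)] / [1 - (-0.1589)(-0.1589)]
         = 0.07895079 / 0.97475079 = 0.081.
Therefore phi_{22} = 0.0810.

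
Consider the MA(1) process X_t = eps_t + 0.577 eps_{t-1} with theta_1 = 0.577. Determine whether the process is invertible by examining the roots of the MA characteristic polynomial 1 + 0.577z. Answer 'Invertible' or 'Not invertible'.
\text{Invertible}

The MA(q) characteristic polynomial is P(z) = 1 + 0.577z.
Invertibility requires all roots to lie outside the unit circle, i.e. |z| > 1 for every root.
This is linear in z: 1 + (0.577) z = 0  =>  z = -1/(0.577) = -1.733102,  |z| = 1.733102.
Moduli of all roots: 1.7331.
All moduli strictly greater than 1? Yes.
Verdict: Invertible.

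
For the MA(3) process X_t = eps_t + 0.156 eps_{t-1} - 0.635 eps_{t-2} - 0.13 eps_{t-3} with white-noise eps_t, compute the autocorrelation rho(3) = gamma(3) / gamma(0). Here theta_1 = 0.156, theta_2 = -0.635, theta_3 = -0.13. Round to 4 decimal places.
\rho(3) = -0.0900

For an MA(q) process with theta_0 = 1, the autocovariance is
  gamma(k) = sigma^2 * sum_{i=0..q-k} theta_i * theta_{i+k},
and rho(k) = gamma(k) / gamma(0). Sigma^2 cancels.
  numerator   = (1)*(-0.13) = -0.13.
  denominator = (1)^2 + (0.156)^2 + (-0.635)^2 + (-0.13)^2 = 1.444461.
  rho(3) = -0.13 / 1.444461 = -0.0900.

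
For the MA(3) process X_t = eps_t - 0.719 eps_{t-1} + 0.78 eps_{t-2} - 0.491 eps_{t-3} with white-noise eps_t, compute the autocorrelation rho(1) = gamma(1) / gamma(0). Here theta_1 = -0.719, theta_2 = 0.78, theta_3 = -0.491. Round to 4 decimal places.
\rho(1) = -0.7027

For an MA(q) process with theta_0 = 1, the autocovariance is
  gamma(k) = sigma^2 * sum_{i=0..q-k} theta_i * theta_{i+k},
and rho(k) = gamma(k) / gamma(0). Sigma^2 cancels.
  numerator   = (1)*(-0.719) + (-0.719)*(0.78) + (0.78)*(-0.491) = -1.6628.
  denominator = (1)^2 + (-0.719)^2 + (0.78)^2 + (-0.491)^2 = 2.366442.
  rho(1) = -1.6628 / 2.366442 = -0.7027.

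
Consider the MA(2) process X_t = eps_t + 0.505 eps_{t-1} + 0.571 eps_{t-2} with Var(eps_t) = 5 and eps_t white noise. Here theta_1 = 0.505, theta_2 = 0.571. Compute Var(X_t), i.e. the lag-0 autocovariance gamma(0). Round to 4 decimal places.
\gamma(0) = 7.9053

For an MA(q) process X_t = eps_t + sum_i theta_i eps_{t-i} with
Var(eps_t) = sigma^2, the variance is
  gamma(0) = sigma^2 * (1 + sum_i theta_i^2).
  sum_i theta_i^2 = (0.505)^2 + (0.571)^2 = 0.255025 + 0.326041 = 0.581066.
  gamma(0) = 5 * (1 + 0.581066) = 5 * 1.581066 = 7.90533, which rounds to 7.9053.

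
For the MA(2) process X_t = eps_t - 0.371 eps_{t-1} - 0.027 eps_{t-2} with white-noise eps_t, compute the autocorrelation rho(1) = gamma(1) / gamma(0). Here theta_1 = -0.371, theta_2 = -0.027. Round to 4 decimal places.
\rho(1) = -0.3171

For an MA(q) process with theta_0 = 1, the autocovariance is
  gamma(k) = sigma^2 * sum_{i=0..q-k} theta_i * theta_{i+k},
and rho(k) = gamma(k) / gamma(0). Sigma^2 cancels.
  numerator   = (1)*(-0.371) + (-0.371)*(-0.027) = -0.360983.
  denominator = (1)^2 + (-0.371)^2 + (-0.027)^2 = 1.13837.
  rho(1) = -0.360983 / 1.13837 = -0.3171.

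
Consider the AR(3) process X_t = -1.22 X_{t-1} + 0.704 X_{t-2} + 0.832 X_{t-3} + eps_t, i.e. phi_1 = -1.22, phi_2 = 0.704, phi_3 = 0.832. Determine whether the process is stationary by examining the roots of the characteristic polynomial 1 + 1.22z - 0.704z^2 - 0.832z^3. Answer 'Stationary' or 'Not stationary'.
\text{Not stationary}

The AR(p) characteristic polynomial is P(z) = 1 + 1.22z - 0.704z^2 - 0.832z^3.
Stationarity requires all roots to lie outside the unit circle, i.e. |z| > 1 for every root.
Degree 3: look for a simple real root z0 first, then factor out (1 - z/z0) and solve the remaining quadratic.
Testing z0 = -1.25: P(-1.25) = 1 + (1.22)(-1.25) + (-0.704)(-1.25)^2 + (-0.832)(-1.25)^3
  = 1 + (-1.525) + (-1.1) + (1.625) = 0.  So z_0 = -1.25 is a root, |z_0| = 1.25.
Divide out the factor (1 + 0.8 z) = (1 - z/z0) (since 1/z0 = -0.8):
  P(z) = (1 + 0.8 z)(1 + (0.42) z + (-1.04) z^2)
  [check: z-coef 0.42 - (-0.8) = 1.22; z^2-coef -1.04 - (-0.8)(0.42) = -0.704; z^3-coef -(-0.8)(-1.04) = -0.832.]
Remaining roots from the quadratic factor 1 + (0.42) z + (-1.04) z^2:
  Set 1 + (0.42) z + (-1.04) z^2 = 0, i.e. a z^2 + b z + c = 0 with a = -1.04, b = 0.42, c = 1.
  Discriminant D = b^2 - 4ac = (0.42)^2 - 4*(-1.04)*1 = 0.1764 - (-4.16) = 4.3364.
  D >= 0, so the roots are real: z = (-b +/- sqrt(D)) / (2a) = (-0.42 +/- 2.082402) / (-2.08).
    z_1 = (-0.42 + 2.082402) / (-2.08) = -0.7992,   |z_1| = 0.7992.
    z_2 = (-0.42 - 2.082402) / (-2.08) = 1.2031,   |z_2| = 1.2031.
Moduli of all roots: 1.2500, 0.7992, 1.2031.
All moduli strictly greater than 1? No.
Verdict: Not stationary.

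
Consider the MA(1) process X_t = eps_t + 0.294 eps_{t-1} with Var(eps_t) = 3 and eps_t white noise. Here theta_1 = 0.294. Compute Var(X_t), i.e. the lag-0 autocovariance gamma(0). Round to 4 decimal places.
\gamma(0) = 3.2593

For an MA(q) process X_t = eps_t + sum_i theta_i eps_{t-i} with
Var(eps_t) = sigma^2, the variance is
  gamma(0) = sigma^2 * (1 + sum_i theta_i^2).
  sum_i theta_i^2 = (0.294)^2 = 0.086436.
  gamma(0) = 3 * (1 + 0.086436) = 3 * 1.086436 = 3.259308, which rounds to 3.2593.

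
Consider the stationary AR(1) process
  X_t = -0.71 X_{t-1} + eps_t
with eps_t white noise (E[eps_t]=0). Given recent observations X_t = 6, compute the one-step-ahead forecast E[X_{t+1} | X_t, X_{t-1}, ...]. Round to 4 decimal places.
E[X_{t+1} \mid \mathcal F_t] = -4.2600

For an AR(p) model X_t = c + sum_i phi_i X_{t-i} + eps_t, the
one-step-ahead conditional mean is
  E[X_{t+1} | X_t, ...] = c + sum_i phi_i X_{t+1-i}.
Substitute known values:
  E[X_{t+1} | ...] = (-0.71) * (6)
                   = -4.2600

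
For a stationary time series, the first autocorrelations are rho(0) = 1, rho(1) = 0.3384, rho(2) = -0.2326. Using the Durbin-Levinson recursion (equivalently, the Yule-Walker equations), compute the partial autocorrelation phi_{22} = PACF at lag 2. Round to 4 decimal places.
\phi_{22} = -0.3920

The PACF at lag k is phi_{kk}, the last component of the solution
to the Yule-Walker system G_k phi = r_k where
  (G_k)_{ij} = rho(|i - j|), (r_k)_i = rho(i), i,j = 1..k.
Equivalently, Durbin-Levinson gives phi_{kk} iteratively:
  phi_{11} = rho(1)
  phi_{kk} = [rho(k) - sum_{j=1..k-1} phi_{k-1,j} rho(k-j)]
            / [1 - sum_{j=1..k-1} phi_{k-1,j} rho(j)],
  phi_{k,j} = phi_{k-1,j} - phi_{kk} phi_{k-1,k-j},  j = 1..k-1.
Step k = 1:
  phi_11 = rho(1) = 0.3384.
Step k = 2:
  phi_22 = [rho(2) - phi_11 rho(1)] / [1 - phi_11 rho(1)] = [-0.2326 - (0.3384)(0.3384)] / [1 - (0.3384)(0.3384)]
         = -0.34711456 / 0.88548544 = -0.392.
Therefore phi_{22} = -0.3920.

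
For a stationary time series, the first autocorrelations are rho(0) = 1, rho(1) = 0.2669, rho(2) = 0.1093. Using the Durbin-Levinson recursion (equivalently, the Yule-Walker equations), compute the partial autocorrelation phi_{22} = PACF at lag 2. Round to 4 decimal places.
\phi_{22} = 0.0410

The PACF at lag k is phi_{kk}, the last component of the solution
to the Yule-Walker system G_k phi = r_k where
  (G_k)_{ij} = rho(|i - j|), (r_k)_i = rho(i), i,j = 1..k.
Equivalently, Durbin-Levinson gives phi_{kk} iteratively:
  phi_{11} = rho(1)
  phi_{kk} = [rho(k) - sum_{j=1..k-1} phi_{k-1,j} rho(k-j)]
            / [1 - sum_{j=1..k-1} phi_{k-1,j} rho(j)],
  phi_{k,j} = phi_{k-1,j} - phi_{kk} phi_{k-1,k-j},  j = 1..k-1.
Step k = 1:
  phi_11 = rho(1) = 0.2669.
Step k = 2:
  phi_22 = [rho(2) - phi_11 rho(1)] / [1 - phi_11 rho(1)] = [0.1093 - (0.2669)(0.2669)] / [1 - (0.2669)(0.2669)]
         = 0.03806439 / 0.92876439 = 0.041.
Therefore phi_{22} = 0.0410.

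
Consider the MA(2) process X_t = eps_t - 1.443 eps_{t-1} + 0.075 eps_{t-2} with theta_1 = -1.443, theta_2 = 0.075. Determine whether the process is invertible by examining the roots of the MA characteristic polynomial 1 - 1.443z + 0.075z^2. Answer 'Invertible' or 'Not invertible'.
\text{Not invertible}

The MA(q) characteristic polynomial is P(z) = 1 - 1.443z + 0.075z^2.
Invertibility requires all roots to lie outside the unit circle, i.e. |z| > 1 for every root.
Set 1 + (-1.443) z + (0.075) z^2 = 0, i.e. a z^2 + b z + c = 0 with a = 0.075, b = -1.443, c = 1.
Discriminant D = b^2 - 4ac = (-1.443)^2 - 4*(0.075)*1 = 2.082249 - (0.3) = 1.782249.
D >= 0, so the roots are real: z = (-b +/- sqrt(D)) / (2a) = (1.443 +/- 1.335009) / (0.15).
  z_1 = (1.443 + 1.335009) / (0.15) = 18.5201,   |z_1| = 18.5201.
  z_2 = (1.443 - 1.335009) / (0.15) = 0.7199,   |z_2| = 0.7199.
Moduli of all roots: 18.5201, 0.7199.
All moduli strictly greater than 1? No.
Verdict: Not invertible.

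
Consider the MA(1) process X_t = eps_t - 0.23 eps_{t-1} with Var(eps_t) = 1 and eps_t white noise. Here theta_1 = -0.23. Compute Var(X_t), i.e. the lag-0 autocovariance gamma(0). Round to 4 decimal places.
\gamma(0) = 1.0529

For an MA(q) process X_t = eps_t + sum_i theta_i eps_{t-i} with
Var(eps_t) = sigma^2, the variance is
  gamma(0) = sigma^2 * (1 + sum_i theta_i^2).
  sum_i theta_i^2 = (-0.23)^2 = 0.0529.
  gamma(0) = 1 * (1 + 0.0529) = 1 * 1.0529 = 1.0529.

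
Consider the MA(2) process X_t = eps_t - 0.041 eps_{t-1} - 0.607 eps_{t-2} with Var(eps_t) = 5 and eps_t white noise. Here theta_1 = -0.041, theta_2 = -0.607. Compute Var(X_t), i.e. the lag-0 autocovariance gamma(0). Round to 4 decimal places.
\gamma(0) = 6.8507

For an MA(q) process X_t = eps_t + sum_i theta_i eps_{t-i} with
Var(eps_t) = sigma^2, the variance is
  gamma(0) = sigma^2 * (1 + sum_i theta_i^2).
  sum_i theta_i^2 = (-0.041)^2 + (-0.607)^2 = 0.001681 + 0.368449 = 0.37013.
  gamma(0) = 5 * (1 + 0.37013) = 5 * 1.37013 = 6.85065, which rounds to 6.8507.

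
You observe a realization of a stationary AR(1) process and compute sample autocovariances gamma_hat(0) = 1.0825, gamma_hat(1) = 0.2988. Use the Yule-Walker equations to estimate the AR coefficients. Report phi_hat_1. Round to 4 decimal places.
\hat\phi_{1} = 0.2760

The Yule-Walker equations for an AR(p) process read, in matrix form,
  Gamma_p phi = r_p,   with   (Gamma_p)_{ij} = gamma(|i - j|),
                       (r_p)_i = gamma(i),   i,j = 1..p.
Substitute the sample gammas (Toeplitz matrix and right-hand side of size 1):
  Gamma_p = [[1.0825]]
  r_p     = [0.2988]
With p = 1 this is the single equation gamma(0) phi_1 = gamma(1):
  phi_hat_1 = gamma(1) / gamma(0) = 0.2988 / 1.0825 = 0.2760.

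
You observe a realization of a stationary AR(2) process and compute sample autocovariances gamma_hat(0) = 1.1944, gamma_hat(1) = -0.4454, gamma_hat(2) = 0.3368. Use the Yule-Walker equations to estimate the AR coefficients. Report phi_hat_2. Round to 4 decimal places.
\hat\phi_{2} = 0.1660

The Yule-Walker equations for an AR(p) process read, in matrix form,
  Gamma_p phi = r_p,   with   (Gamma_p)_{ij} = gamma(|i - j|),
                       (r_p)_i = gamma(i),   i,j = 1..p.
Substitute the sample gammas (Toeplitz matrix and right-hand side of size 2):
  Gamma_p = [[1.1944, -0.4454], [-0.4454, 1.1944]]
  r_p     = [-0.4454, 0.3368]
Written out:
  1.1944 phi_1 - 0.4454 phi_2 = -0.4454
  -0.4454 phi_1 + 1.1944 phi_2 = 0.3368
Solve by Cramer's rule:
  det = gamma(0)^2 - gamma(1)^2 = (1.1944)^2 - (-0.4454)^2 = 1.42659136 - 0.19838116 = 1.2282102
  phi_hat_1 = [gamma(1) gamma(0) - gamma(1) gamma(2)] / det = [(-0.4454)(1.1944) - (-0.4454)(0.3368)] / 1.2282102 = -0.38197504 / 1.2282102 = -0.311
  phi_hat_2 = [gamma(0) gamma(2) - gamma(1)^2] / det = [(1.1944)(0.3368) - (-0.4454)^2] / 1.2282102 = 0.20389276 / 1.2282102 = 0.166
So phi_hat = [-0.3110, 0.1660].
Therefore phi_hat_2 = 0.1660.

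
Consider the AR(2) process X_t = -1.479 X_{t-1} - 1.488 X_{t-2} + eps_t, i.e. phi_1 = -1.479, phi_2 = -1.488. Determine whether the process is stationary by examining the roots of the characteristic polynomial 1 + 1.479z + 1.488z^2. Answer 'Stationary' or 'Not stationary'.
\text{Not stationary}

The AR(p) characteristic polynomial is P(z) = 1 + 1.479z + 1.488z^2.
Stationarity requires all roots to lie outside the unit circle, i.e. |z| > 1 for every root.
Set 1 + (1.479) z + (1.488) z^2 = 0, i.e. a z^2 + b z + c = 0 with a = 1.488, b = 1.479, c = 1.
Discriminant D = b^2 - 4ac = (1.479)^2 - 4*(1.488)*1 = 2.187441 - (5.952) = -3.764559.
D < 0, so the roots are the complex-conjugate pair z = (-b +/- i sqrt(-D)) / (2a) = -0.497 +/- 0.652i.
For a conjugate pair |z|^2 = z * conj(z) = (product of roots) = c/a = 1/(1.488) = 0.672043, so |z| = sqrt(0.672043) = 0.8198 for both roots.
Moduli of all roots: 0.8198, 0.8198.
All moduli strictly greater than 1? No.
Verdict: Not stationary.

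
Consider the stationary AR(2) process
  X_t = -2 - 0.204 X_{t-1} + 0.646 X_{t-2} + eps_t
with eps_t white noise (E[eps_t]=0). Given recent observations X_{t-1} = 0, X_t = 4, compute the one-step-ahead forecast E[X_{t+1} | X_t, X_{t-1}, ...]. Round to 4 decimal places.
E[X_{t+1} \mid \mathcal F_t] = -2.8160

For an AR(p) model X_t = c + sum_i phi_i X_{t-i} + eps_t, the
one-step-ahead conditional mean is
  E[X_{t+1} | X_t, ...] = c + sum_i phi_i X_{t+1-i}.
Substitute known values:
  E[X_{t+1} | ...] = -2 + (-0.204) * (4) + (0.646) * (0)
                   = -2.8160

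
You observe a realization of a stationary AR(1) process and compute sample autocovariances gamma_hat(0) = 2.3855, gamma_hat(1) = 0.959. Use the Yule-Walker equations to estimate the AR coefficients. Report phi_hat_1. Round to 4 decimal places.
\hat\phi_{1} = 0.4020

The Yule-Walker equations for an AR(p) process read, in matrix form,
  Gamma_p phi = r_p,   with   (Gamma_p)_{ij} = gamma(|i - j|),
                       (r_p)_i = gamma(i),   i,j = 1..p.
Substitute the sample gammas (Toeplitz matrix and right-hand side of size 1):
  Gamma_p = [[2.3855]]
  r_p     = [0.959]
With p = 1 this is the single equation gamma(0) phi_1 = gamma(1):
  phi_hat_1 = gamma(1) / gamma(0) = 0.959 / 2.3855 = 0.4020.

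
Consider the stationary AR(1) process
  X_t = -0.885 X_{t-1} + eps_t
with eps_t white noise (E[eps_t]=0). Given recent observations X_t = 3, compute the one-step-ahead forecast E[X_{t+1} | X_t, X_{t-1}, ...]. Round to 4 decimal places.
E[X_{t+1} \mid \mathcal F_t] = -2.6550

For an AR(p) model X_t = c + sum_i phi_i X_{t-i} + eps_t, the
one-step-ahead conditional mean is
  E[X_{t+1} | X_t, ...] = c + sum_i phi_i X_{t+1-i}.
Substitute known values:
  E[X_{t+1} | ...] = (-0.885) * (3)
                   = -2.6550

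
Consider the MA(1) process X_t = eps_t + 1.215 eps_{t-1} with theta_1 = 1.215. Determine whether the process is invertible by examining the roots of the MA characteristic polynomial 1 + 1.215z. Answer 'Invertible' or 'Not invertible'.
\text{Not invertible}

The MA(q) characteristic polynomial is P(z) = 1 + 1.215z.
Invertibility requires all roots to lie outside the unit circle, i.e. |z| > 1 for every root.
This is linear in z: 1 + (1.215) z = 0  =>  z = -1/(1.215) = -0.823045,  |z| = 0.823045.
Moduli of all roots: 0.8230.
All moduli strictly greater than 1? No.
Verdict: Not invertible.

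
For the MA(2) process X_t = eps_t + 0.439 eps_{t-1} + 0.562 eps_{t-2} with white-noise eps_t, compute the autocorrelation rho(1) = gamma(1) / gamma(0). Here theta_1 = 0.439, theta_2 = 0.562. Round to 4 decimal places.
\rho(1) = 0.4545

For an MA(q) process with theta_0 = 1, the autocovariance is
  gamma(k) = sigma^2 * sum_{i=0..q-k} theta_i * theta_{i+k},
and rho(k) = gamma(k) / gamma(0). Sigma^2 cancels.
  numerator   = (1)*(0.439) + (0.439)*(0.562) = 0.685718.
  denominator = (1)^2 + (0.439)^2 + (0.562)^2 = 1.508565.
  rho(1) = 0.685718 / 1.508565 = 0.4545.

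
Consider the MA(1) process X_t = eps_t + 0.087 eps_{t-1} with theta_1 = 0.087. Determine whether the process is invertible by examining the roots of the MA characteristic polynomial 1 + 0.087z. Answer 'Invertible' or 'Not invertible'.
\text{Invertible}

The MA(q) characteristic polynomial is P(z) = 1 + 0.087z.
Invertibility requires all roots to lie outside the unit circle, i.e. |z| > 1 for every root.
This is linear in z: 1 + (0.087) z = 0  =>  z = -1/(0.087) = -11.494253,  |z| = 11.494253.
Moduli of all roots: 11.4943.
All moduli strictly greater than 1? Yes.
Verdict: Invertible.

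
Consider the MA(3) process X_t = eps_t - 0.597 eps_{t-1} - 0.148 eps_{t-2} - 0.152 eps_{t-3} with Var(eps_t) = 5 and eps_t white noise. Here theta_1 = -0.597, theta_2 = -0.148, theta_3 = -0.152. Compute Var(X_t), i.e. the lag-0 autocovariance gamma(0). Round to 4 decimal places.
\gamma(0) = 7.0071

For an MA(q) process X_t = eps_t + sum_i theta_i eps_{t-i} with
Var(eps_t) = sigma^2, the variance is
  gamma(0) = sigma^2 * (1 + sum_i theta_i^2).
  sum_i theta_i^2 = (-0.597)^2 + (-0.148)^2 + (-0.152)^2 = 0.356409 + 0.021904 + 0.023104 = 0.401417.
  gamma(0) = 5 * (1 + 0.401417) = 5 * 1.401417 = 7.007085, which rounds to 7.0071.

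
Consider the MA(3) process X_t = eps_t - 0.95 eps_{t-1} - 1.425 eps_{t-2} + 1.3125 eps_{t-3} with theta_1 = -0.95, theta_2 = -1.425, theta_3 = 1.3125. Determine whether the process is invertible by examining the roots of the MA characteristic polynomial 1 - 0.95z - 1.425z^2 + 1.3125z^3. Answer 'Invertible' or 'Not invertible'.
\text{Not invertible}

The MA(q) characteristic polynomial is P(z) = 1 - 0.95z - 1.425z^2 + 1.3125z^3.
Invertibility requires all roots to lie outside the unit circle, i.e. |z| > 1 for every root.
Degree 3: look for a simple real root z0 first, then factor out (1 - z/z0) and solve the remaining quadratic.
Testing z0 = 0.8: P(0.8) = 1 + (-0.95)(0.8) + (-1.425)(0.8)^2 + (1.3125)(0.8)^3
  = 1 + (-0.76) + (-0.912) + (0.672) = 0.  So z_0 = 0.8 is a root, |z_0| = 0.8.
Divide out the factor (1 - 1.25 z) = (1 - z/z0) (since 1/z0 = 1.25):
  P(z) = (1 - 1.25 z)(1 + (0.3) z + (-1.05) z^2)
  [check: z-coef 0.3 - (1.25) = -0.95; z^2-coef -1.05 - (1.25)(0.3) = -1.425; z^3-coef -(1.25)(-1.05) = 1.3125.]
Remaining roots from the quadratic factor 1 + (0.3) z + (-1.05) z^2:
  Set 1 + (0.3) z + (-1.05) z^2 = 0, i.e. a z^2 + b z + c = 0 with a = -1.05, b = 0.3, c = 1.
  Discriminant D = b^2 - 4ac = (0.3)^2 - 4*(-1.05)*1 = 0.09 - (-4.2) = 4.29.
  D >= 0, so the roots are real: z = (-b +/- sqrt(D)) / (2a) = (-0.3 +/- 2.071232) / (-2.1).
    z_1 = (-0.3 + 2.071232) / (-2.1) = -0.8434,   |z_1| = 0.8434.
    z_2 = (-0.3 - 2.071232) / (-2.1) = 1.1292,   |z_2| = 1.1292.
Moduli of all roots: 0.8000, 0.8434, 1.1292.
All moduli strictly greater than 1? No.
Verdict: Not invertible.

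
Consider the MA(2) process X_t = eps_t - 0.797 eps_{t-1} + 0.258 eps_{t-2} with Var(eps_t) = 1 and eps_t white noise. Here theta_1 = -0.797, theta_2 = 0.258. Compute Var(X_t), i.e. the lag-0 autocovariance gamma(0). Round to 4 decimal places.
\gamma(0) = 1.7018

For an MA(q) process X_t = eps_t + sum_i theta_i eps_{t-i} with
Var(eps_t) = sigma^2, the variance is
  gamma(0) = sigma^2 * (1 + sum_i theta_i^2).
  sum_i theta_i^2 = (-0.797)^2 + (0.258)^2 = 0.635209 + 0.066564 = 0.701773.
  gamma(0) = 1 * (1 + 0.701773) = 1 * 1.701773 = 1.701773, which rounds to 1.7018.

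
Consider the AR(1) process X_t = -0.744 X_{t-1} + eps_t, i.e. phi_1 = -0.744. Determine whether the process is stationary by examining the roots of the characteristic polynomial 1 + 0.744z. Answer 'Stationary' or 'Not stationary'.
\text{Stationary}

The AR(p) characteristic polynomial is P(z) = 1 + 0.744z.
Stationarity requires all roots to lie outside the unit circle, i.e. |z| > 1 for every root.
This is linear in z: 1 + (0.744) z = 0  =>  z = -1/(0.744) = -1.344086,  |z| = 1.344086.
Moduli of all roots: 1.3441.
All moduli strictly greater than 1? Yes.
Verdict: Stationary.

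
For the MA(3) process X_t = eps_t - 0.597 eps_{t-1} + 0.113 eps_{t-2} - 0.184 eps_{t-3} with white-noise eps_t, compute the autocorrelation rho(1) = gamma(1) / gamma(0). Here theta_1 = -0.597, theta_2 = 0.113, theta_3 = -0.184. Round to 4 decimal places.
\rho(1) = -0.4884

For an MA(q) process with theta_0 = 1, the autocovariance is
  gamma(k) = sigma^2 * sum_{i=0..q-k} theta_i * theta_{i+k},
and rho(k) = gamma(k) / gamma(0). Sigma^2 cancels.
  numerator   = (1)*(-0.597) + (-0.597)*(0.113) + (0.113)*(-0.184) = -0.685253.
  denominator = (1)^2 + (-0.597)^2 + (0.113)^2 + (-0.184)^2 = 1.403034.
  rho(1) = -0.685253 / 1.403034 = -0.4884.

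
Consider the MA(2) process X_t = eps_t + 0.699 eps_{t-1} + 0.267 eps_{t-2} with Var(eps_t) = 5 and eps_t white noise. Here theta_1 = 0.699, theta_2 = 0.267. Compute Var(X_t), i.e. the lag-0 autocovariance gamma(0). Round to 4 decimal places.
\gamma(0) = 7.7995

For an MA(q) process X_t = eps_t + sum_i theta_i eps_{t-i} with
Var(eps_t) = sigma^2, the variance is
  gamma(0) = sigma^2 * (1 + sum_i theta_i^2).
  sum_i theta_i^2 = (0.699)^2 + (0.267)^2 = 0.488601 + 0.071289 = 0.55989.
  gamma(0) = 5 * (1 + 0.55989) = 5 * 1.55989 = 7.79945, which rounds to 7.7995.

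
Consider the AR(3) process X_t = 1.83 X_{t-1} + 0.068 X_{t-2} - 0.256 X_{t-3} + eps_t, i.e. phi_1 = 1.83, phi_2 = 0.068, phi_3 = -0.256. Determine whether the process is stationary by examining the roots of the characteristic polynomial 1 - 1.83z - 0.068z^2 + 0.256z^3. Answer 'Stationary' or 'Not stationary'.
\text{Not stationary}

The AR(p) characteristic polynomial is P(z) = 1 - 1.83z - 0.068z^2 + 0.256z^3.
Stationarity requires all roots to lie outside the unit circle, i.e. |z| > 1 for every root.
Degree 3: look for a simple real root z0 first, then factor out (1 - z/z0) and solve the remaining quadratic.
Testing z0 = 2.5: P(2.5) = 1 + (-1.83)(2.5) + (-0.068)(2.5)^2 + (0.256)(2.5)^3
  = 1 + (-4.575) + (-0.425) + (4) = 0.  So z_0 = 2.5 is a root, |z_0| = 2.5.
Divide out the factor (1 - 0.4 z) = (1 - z/z0) (since 1/z0 = 0.4):
  P(z) = (1 - 0.4 z)(1 + (-1.43) z + (-0.64) z^2)
  [check: z-coef -1.43 - (0.4) = -1.83; z^2-coef -0.64 - (0.4)(-1.43) = -0.068; z^3-coef -(0.4)(-0.64) = 0.256.]
Remaining roots from the quadratic factor 1 + (-1.43) z + (-0.64) z^2:
  Set 1 + (-1.43) z + (-0.64) z^2 = 0, i.e. a z^2 + b z + c = 0 with a = -0.64, b = -1.43, c = 1.
  Discriminant D = b^2 - 4ac = (-1.43)^2 - 4*(-0.64)*1 = 2.0449 - (-2.56) = 4.6049.
  D >= 0, so the roots are real: z = (-b +/- sqrt(D)) / (2a) = (1.43 +/- 2.145903) / (-1.28).
    z_1 = (1.43 + 2.145903) / (-1.28) = -2.7937,   |z_1| = 2.7937.
    z_2 = (1.43 - 2.145903) / (-1.28) = 0.5593,   |z_2| = 0.5593.
Moduli of all roots: 2.5000, 2.7937, 0.5593.
All moduli strictly greater than 1? No.
Verdict: Not stationary.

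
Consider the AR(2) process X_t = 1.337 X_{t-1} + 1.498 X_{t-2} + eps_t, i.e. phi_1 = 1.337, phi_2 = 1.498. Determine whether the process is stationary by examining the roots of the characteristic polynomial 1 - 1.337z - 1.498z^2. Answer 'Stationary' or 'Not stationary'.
\text{Not stationary}

The AR(p) characteristic polynomial is P(z) = 1 - 1.337z - 1.498z^2.
Stationarity requires all roots to lie outside the unit circle, i.e. |z| > 1 for every root.
Set 1 + (-1.337) z + (-1.498) z^2 = 0, i.e. a z^2 + b z + c = 0 with a = -1.498, b = -1.337, c = 1.
Discriminant D = b^2 - 4ac = (-1.337)^2 - 4*(-1.498)*1 = 1.787569 - (-5.992) = 7.779569.
D >= 0, so the roots are real: z = (-b +/- sqrt(D)) / (2a) = (1.337 +/- 2.789188) / (-2.996).
  z_1 = (1.337 + 2.789188) / (-2.996) = -1.3772,   |z_1| = 1.3772.
  z_2 = (1.337 - 2.789188) / (-2.996) = 0.4847,   |z_2| = 0.4847.
Moduli of all roots: 1.3772, 0.4847.
All moduli strictly greater than 1? No.
Verdict: Not stationary.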